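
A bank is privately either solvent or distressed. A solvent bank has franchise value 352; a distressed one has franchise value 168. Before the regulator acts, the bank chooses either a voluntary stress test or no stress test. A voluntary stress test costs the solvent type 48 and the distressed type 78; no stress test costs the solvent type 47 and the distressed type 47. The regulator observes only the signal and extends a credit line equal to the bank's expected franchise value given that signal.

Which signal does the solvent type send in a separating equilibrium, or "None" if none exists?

Try solvent → stress test, distressed → no stress test:
  Under separation the regulator infers type exactly: stress test → solvent (pays 352), no stress test → distressed (pays 168).
  Solvent: stress test gives 352 − 48 = 304; no stress test gives 168 − 47 = 121. No deviation. ✓
  Distressed: no stress test gives 168 − 47 = 121; stress test gives 352 − 78 = 274. Would deviate. ✗
Try solvent → no stress test, distressed → stress test:
  Under separation the regulator infers type exactly: no stress test → solvent (pays 352), stress test → distressed (pays 168).
  Solvent: no stress test gives 352 − 47 = 305; stress test gives 168 − 48 = 120. No deviation. ✓
  Distressed: stress test gives 168 − 78 = 90; no stress test gives 352 − 47 = 305. Would deviate. ✗
Neither assignment is incentive-compatible.

None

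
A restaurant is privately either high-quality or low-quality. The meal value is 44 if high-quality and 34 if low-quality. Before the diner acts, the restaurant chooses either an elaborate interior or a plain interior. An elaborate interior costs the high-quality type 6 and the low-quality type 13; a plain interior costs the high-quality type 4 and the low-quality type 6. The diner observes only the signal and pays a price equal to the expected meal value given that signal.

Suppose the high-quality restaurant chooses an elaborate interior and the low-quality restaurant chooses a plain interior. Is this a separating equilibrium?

If types separate, elaborate interior earns payment 44 and plain interior earns 34.
High-quality: elaborate interior gives 44 − 6 = 38; plain interior gives 34 − 4 = 30. No deviation. ✓
Low-quality: plain interior gives 34 − 6 = 28; elaborate interior gives 44 − 13 = 31. Would deviate. ✗

No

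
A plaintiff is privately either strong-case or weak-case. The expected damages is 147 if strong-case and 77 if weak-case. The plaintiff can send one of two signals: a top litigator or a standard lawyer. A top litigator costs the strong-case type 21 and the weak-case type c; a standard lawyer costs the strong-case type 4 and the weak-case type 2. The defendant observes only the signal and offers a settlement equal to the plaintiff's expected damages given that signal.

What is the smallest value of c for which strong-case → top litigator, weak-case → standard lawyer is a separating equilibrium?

72

Under separation: top litigator → strong-case (pays 147); standard lawyer → weak-case (pays 77).
Strong-case: 147 − 21 = 126 ≥ 77 − 4 = 73. Holds regardless of c. ✓
Weak-case: 77 − 2 ≥ 147 − c, so c ≥ 147 − 75 = 72.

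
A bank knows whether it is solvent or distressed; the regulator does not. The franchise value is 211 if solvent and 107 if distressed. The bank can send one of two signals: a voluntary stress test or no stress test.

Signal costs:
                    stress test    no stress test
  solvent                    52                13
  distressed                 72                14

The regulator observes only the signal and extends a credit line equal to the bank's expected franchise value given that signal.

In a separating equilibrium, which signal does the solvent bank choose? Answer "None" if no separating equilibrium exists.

None

Try solvent → stress test, distressed → no stress test:
  If types separate, stress test earns payment 211 and no stress test earns 107.
  Solvent: stress test gives 211 − 52 = 159; no stress test gives 107 − 13 = 94. No deviation. ✓
  Distressed: no stress test gives 107 − 14 = 93; stress test gives 211 − 72 = 139. Would deviate. ✗
Try solvent → no stress test, distressed → stress test:
  If types separate, no stress test earns payment 211 and stress test earns 107.
  Solvent: no stress test gives 211 − 13 = 198; stress test gives 107 − 52 = 55. No deviation. ✓
  Distressed: stress test gives 107 − 72 = 35; no stress test gives 211 − 14 = 197. Would deviate. ✗
Neither assignment is incentive-compatible.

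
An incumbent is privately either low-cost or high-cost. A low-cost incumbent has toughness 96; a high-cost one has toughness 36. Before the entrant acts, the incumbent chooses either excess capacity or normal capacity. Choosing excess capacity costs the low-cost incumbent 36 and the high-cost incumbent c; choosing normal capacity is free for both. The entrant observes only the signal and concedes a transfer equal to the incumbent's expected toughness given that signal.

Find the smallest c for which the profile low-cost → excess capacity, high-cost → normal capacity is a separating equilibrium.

Under separation: excess capacity → low-cost (pays 96); normal capacity → high-cost (pays 36).
Low-cost: 96 − 36 = 60 ≥ 36 − 0 = 36. Holds regardless of c. ✓
High-cost: 36 − 0 ≥ 96 − c, so c ≥ 96 − 36 = 60.

60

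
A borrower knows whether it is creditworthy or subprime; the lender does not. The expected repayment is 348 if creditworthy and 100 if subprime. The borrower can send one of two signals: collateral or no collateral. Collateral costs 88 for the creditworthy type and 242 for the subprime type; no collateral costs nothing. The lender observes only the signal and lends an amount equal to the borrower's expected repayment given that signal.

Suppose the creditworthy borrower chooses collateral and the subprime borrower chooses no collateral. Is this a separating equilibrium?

No

If types separate, collateral earns payment 348 and no collateral earns 100.
Creditworthy: collateral gives 348 − 88 = 260; no collateral gives 100 − 0 = 100. No deviation. ✓
Subprime: no collateral gives 100 − 0 = 100; collateral gives 348 − 242 = 106. Would deviate. ✗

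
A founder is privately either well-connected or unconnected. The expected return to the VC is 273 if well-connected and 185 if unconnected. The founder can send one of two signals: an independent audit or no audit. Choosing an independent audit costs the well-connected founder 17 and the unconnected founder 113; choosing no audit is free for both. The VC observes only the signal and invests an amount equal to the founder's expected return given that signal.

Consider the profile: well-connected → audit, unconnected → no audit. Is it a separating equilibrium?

Yes

If types separate, audit earns payment 273 and no audit earns 185.
Well-connected: audit gives 273 − 17 = 256; no audit gives 185 − 0 = 185. No deviation. ✓
Unconnected: no audit gives 185 − 0 = 185; audit gives 273 − 113 = 160. No deviation. ✓
Both incentive constraints hold.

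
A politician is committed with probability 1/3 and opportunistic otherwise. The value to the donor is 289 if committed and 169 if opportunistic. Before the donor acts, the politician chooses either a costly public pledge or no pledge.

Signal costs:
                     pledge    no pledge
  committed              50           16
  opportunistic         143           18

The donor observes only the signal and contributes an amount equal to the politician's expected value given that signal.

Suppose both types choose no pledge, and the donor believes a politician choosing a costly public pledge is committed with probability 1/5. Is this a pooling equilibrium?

Yes

At the pooled signal (no pledge) the donor holds the prior 1/3 and pays 1/3·289 + 2/3·169 = 209. Off-path (pledge) belief 1/5 gives 1/5·289 + 4/5·169 = 193.
Committed: no pledge gives 209 − 16 = 193; pledge gives 193 − 50 = 143. Stays. ✓
Opportunistic: no pledge gives 209 − 18 = 191; pledge gives 193 − 143 = 50. Stays. ✓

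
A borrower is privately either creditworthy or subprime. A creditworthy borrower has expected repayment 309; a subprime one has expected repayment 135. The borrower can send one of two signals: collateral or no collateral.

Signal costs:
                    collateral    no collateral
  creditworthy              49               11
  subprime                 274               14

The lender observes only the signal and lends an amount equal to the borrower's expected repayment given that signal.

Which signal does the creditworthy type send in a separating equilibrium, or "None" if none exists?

collateral

Try creditworthy → collateral, subprime → no collateral:
  Under separation the lender infers type exactly: collateral → creditworthy (pays 309), no collateral → subprime (pays 135).
  Creditworthy: collateral gives 309 − 49 = 260; no collateral gives 135 − 11 = 124. No deviation. ✓
  Subprime: no collateral gives 135 − 14 = 121; collateral gives 309 − 274 = 35. No deviation. ✓
Both hold — the creditworthy type sends collateral.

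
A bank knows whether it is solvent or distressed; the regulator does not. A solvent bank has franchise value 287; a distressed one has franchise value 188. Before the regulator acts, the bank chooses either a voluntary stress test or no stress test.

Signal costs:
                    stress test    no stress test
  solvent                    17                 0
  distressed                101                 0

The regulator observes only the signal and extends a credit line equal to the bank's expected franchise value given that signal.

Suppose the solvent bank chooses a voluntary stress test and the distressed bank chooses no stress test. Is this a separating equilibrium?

If types separate, stress test earns payment 287 and no stress test earns 188.
Solvent: stress test gives 287 − 17 = 270; no stress test gives 188 − 0 = 188. No deviation. ✓
Distressed: no stress test gives 188 − 0 = 188; stress test gives 287 − 101 = 186. No deviation. ✓
Both incentive constraints hold.

Yes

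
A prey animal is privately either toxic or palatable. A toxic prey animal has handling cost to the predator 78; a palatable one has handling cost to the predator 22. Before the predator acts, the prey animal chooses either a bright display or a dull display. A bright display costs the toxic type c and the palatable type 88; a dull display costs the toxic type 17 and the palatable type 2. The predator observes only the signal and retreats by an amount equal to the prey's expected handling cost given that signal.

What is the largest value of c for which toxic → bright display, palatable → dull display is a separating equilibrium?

73

Under separation: bright display → toxic (pays 78); dull display → palatable (pays 22).
Palatable: 22 − 2 = 20 ≥ 78 − 88 = -10. Holds regardless of c. ✓
Toxic: 78 − c ≥ 22 − 17, so c ≤ 78 − 5 = 73.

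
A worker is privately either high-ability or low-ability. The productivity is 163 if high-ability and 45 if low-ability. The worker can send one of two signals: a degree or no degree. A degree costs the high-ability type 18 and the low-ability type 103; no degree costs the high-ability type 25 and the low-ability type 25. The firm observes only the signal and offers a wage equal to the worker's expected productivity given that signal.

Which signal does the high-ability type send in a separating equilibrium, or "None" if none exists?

None

Try high-ability → degree, low-ability → no degree:
  Under separation the firm infers type exactly: degree → high-ability (pays 163), no degree → low-ability (pays 45).
  High-ability: degree gives 163 − 18 = 145; no degree gives 45 − 25 = 20. No deviation. ✓
  Low-ability: no degree gives 45 − 25 = 20; degree gives 163 − 103 = 60. Would deviate. ✗
Try high-ability → no degree, low-ability → degree:
  Under separation the firm infers type exactly: no degree → high-ability (pays 163), degree → low-ability (pays 45).
  High-ability: no degree gives 163 − 25 = 138; degree gives 45 − 18 = 27. No deviation. ✓
  Low-ability: degree gives 45 − 103 = -58; no degree gives 163 − 25 = 138. Would deviate. ✗
Neither assignment is incentive-compatible.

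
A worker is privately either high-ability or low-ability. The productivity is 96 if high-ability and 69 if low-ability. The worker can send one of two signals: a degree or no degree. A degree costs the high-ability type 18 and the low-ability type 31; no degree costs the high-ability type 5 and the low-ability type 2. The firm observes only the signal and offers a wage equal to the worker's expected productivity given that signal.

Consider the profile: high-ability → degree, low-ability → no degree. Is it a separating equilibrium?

Yes

Under separation the firm infers type exactly: degree → high-ability (pays 96), no degree → low-ability (pays 69).
High-ability: degree gives 96 − 18 = 78; no degree gives 69 − 5 = 64. No deviation. ✓
Low-ability: no degree gives 69 − 2 = 67; degree gives 96 − 31 = 65. No deviation. ✓
Neither type gains from mimicking the other.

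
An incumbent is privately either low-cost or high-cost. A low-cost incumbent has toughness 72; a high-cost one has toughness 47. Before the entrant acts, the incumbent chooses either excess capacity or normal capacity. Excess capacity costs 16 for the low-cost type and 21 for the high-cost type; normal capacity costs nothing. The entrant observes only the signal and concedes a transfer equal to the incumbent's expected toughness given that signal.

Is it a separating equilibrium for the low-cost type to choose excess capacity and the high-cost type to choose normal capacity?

No

Under separation the entrant infers type exactly: excess capacity → low-cost (pays 72), normal capacity → high-cost (pays 47).
Low-cost: excess capacity gives 72 − 16 = 56; normal capacity gives 47 − 0 = 47. No deviation. ✓
High-cost: normal capacity gives 47 − 0 = 47; excess capacity gives 72 − 21 = 51. Would deviate. ✗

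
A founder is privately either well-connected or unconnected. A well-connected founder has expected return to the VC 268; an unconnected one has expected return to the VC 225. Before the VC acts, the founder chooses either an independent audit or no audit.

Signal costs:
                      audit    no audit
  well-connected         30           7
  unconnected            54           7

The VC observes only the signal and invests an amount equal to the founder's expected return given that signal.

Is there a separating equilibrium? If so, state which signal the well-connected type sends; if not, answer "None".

audit

Try well-connected → audit, unconnected → no audit:
  If types separate, audit earns payment 268 and no audit earns 225.
  Well-connected: audit gives 268 − 30 = 238; no audit gives 225 − 7 = 218. No deviation. ✓
  Unconnected: no audit gives 225 − 7 = 218; audit gives 268 − 54 = 214. No deviation. ✓
Both hold — the well-connected type sends audit.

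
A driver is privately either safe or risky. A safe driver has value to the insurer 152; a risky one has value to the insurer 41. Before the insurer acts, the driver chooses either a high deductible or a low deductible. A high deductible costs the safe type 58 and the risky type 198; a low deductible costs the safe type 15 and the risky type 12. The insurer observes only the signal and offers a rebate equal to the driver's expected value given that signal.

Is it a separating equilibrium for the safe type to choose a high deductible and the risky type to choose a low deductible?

Yes

If types separate, high deductible earns payment 152 and low deductible earns 41.
Safe: high deductible gives 152 − 58 = 94; low deductible gives 41 − 15 = 26. No deviation. ✓
Risky: low deductible gives 41 − 12 = 29; high deductible gives 152 − 198 = -46. No deviation. ✓
Both incentive constraints hold.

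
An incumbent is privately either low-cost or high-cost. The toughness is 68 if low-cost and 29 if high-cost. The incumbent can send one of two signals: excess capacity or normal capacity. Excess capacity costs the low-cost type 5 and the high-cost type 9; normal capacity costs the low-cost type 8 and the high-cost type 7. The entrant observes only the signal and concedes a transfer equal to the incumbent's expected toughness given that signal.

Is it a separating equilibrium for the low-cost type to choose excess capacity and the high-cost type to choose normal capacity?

If types separate, excess capacity earns payment 68 and normal capacity earns 29.
Low-cost: excess capacity gives 68 − 5 = 63; normal capacity gives 29 − 8 = 21. No deviation. ✓
High-cost: normal capacity gives 29 − 7 = 22; excess capacity gives 68 − 9 = 59. Would deviate. ✗

No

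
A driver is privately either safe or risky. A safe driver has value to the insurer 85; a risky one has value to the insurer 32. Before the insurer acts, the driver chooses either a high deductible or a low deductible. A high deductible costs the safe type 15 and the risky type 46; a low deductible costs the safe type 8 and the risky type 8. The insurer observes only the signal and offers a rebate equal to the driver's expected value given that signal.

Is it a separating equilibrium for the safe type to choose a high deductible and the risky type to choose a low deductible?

Under separation the insurer infers type exactly: high deductible → safe (pays 85), low deductible → risky (pays 32).
Safe: high deductible gives 85 − 15 = 70; low deductible gives 32 − 8 = 24. No deviation. ✓
Risky: low deductible gives 32 − 8 = 24; high deductible gives 85 − 46 = 39. Would deviate. ✗

No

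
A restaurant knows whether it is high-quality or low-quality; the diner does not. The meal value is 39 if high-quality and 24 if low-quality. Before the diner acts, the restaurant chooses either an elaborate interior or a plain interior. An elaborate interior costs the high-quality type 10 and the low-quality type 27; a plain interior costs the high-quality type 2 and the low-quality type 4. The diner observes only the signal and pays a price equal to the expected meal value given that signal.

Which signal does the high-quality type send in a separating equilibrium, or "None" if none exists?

elaborate interior

Try high-quality → elaborate interior, low-quality → plain interior:
  Under separation the diner infers type exactly: elaborate interior → high-quality (pays 39), plain interior → low-quality (pays 24).
  High-quality: elaborate interior gives 39 − 10 = 29; plain interior gives 24 − 2 = 22. No deviation. ✓
  Low-quality: plain interior gives 24 − 4 = 20; elaborate interior gives 39 − 27 = 12. No deviation. ✓
Both hold — the high-quality type sends elaborate interior.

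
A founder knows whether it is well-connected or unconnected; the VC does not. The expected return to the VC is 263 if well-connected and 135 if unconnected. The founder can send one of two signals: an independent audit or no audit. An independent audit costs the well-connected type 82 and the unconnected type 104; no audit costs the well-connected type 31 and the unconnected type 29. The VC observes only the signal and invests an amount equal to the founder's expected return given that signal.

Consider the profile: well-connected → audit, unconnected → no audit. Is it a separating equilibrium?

If types separate, audit earns payment 263 and no audit earns 135.
Well-connected: audit gives 263 − 82 = 181; no audit gives 135 − 31 = 104. No deviation. ✓
Unconnected: no audit gives 135 − 29 = 106; audit gives 263 − 104 = 159. Would deviate. ✗

No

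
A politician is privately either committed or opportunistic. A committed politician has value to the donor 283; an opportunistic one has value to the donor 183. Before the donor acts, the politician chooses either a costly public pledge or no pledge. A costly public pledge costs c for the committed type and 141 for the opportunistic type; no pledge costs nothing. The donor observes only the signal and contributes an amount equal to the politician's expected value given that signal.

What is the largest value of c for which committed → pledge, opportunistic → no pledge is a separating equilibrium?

Under separation: pledge → committed (pays 283); no pledge → opportunistic (pays 183).
Opportunistic: 183 − 0 = 183 ≥ 283 − 141 = 142. Holds regardless of c. ✓
Committed: 283 − c ≥ 183 − 0, so c ≤ 283 − 183 = 100.

100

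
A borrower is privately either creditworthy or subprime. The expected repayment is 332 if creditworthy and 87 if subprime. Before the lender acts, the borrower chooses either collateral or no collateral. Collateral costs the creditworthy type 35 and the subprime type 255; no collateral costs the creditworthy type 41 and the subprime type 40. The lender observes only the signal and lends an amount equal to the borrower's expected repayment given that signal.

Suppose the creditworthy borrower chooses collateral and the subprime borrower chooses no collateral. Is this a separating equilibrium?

If types separate, collateral earns payment 332 and no collateral earns 87.
Creditworthy: collateral gives 332 − 35 = 297; no collateral gives 87 − 41 = 46. No deviation. ✓
Subprime: no collateral gives 87 − 40 = 47; collateral gives 332 − 255 = 77. Would deviate. ✗

No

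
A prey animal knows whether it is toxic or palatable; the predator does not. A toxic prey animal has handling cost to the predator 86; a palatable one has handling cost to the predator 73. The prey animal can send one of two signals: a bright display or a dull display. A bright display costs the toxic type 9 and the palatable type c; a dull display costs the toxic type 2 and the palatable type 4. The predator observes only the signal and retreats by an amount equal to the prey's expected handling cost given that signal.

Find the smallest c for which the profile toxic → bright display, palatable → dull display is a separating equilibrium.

17

Under separation: bright display → toxic (pays 86); dull display → palatable (pays 73).
Toxic: 86 − 9 = 77 ≥ 73 − 2 = 71. Holds regardless of c. ✓
Palatable: 73 − 4 ≥ 86 − c, so c ≥ 86 − 69 = 17.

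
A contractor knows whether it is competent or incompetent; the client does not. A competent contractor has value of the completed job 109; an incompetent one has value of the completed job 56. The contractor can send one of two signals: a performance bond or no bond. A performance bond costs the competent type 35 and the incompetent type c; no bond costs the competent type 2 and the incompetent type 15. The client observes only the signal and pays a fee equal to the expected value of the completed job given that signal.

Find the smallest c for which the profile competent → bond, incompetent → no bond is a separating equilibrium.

68

Under separation: bond → competent (pays 109); no bond → incompetent (pays 56).
Competent: 109 − 35 = 74 ≥ 56 − 2 = 54. Holds regardless of c. ✓
Incompetent: 56 − 15 ≥ 109 − c, so c ≥ 109 − 41 = 68.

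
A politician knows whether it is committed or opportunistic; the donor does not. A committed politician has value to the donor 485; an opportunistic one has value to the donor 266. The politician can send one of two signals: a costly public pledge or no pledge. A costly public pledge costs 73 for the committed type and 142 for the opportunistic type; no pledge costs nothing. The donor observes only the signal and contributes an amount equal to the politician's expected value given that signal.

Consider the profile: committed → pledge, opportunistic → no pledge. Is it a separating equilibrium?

No

Under separation the donor infers type exactly: pledge → committed (pays 485), no pledge → opportunistic (pays 266).
Committed: pledge gives 485 − 73 = 412; no pledge gives 266 − 0 = 266. No deviation. ✓
Opportunistic: no pledge gives 266 − 0 = 266; pledge gives 485 − 142 = 343. Would deviate. ✗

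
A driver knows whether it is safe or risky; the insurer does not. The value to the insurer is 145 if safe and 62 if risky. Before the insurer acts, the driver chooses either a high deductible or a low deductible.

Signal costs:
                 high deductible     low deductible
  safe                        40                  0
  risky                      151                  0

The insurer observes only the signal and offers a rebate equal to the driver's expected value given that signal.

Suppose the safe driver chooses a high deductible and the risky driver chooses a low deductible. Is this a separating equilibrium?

If types separate, high deductible earns payment 145 and low deductible earns 62.
Safe: high deductible gives 145 − 40 = 105; low deductible gives 62 − 0 = 62. No deviation. ✓
Risky: low deductible gives 62 − 0 = 62; high deductible gives 145 − 151 = -6. No deviation. ✓
Both incentive constraints hold.

Yes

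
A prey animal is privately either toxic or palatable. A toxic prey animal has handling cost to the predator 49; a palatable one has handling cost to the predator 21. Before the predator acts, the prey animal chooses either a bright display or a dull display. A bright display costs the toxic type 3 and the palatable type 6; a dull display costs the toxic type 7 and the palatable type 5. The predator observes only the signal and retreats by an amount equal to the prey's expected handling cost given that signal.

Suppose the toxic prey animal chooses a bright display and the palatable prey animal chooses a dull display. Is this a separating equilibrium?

No

If types separate, bright display earns payment 49 and dull display earns 21.
Toxic: bright display gives 49 − 3 = 46; dull display gives 21 − 7 = 14. No deviation. ✓
Palatable: dull display gives 21 − 5 = 16; bright display gives 49 − 6 = 43. Would deviate. ✗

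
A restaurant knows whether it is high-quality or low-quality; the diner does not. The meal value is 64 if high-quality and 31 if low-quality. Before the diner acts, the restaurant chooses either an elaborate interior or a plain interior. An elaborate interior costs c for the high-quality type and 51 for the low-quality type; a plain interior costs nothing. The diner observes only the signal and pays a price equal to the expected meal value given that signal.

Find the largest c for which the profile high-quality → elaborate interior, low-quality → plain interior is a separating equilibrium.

33

Under separation: elaborate interior → high-quality (pays 64); plain interior → low-quality (pays 31).
Low-quality: 31 − 0 = 31 ≥ 64 − 51 = 13. Holds regardless of c. ✓
High-quality: 64 − c ≥ 31 − 0, so c ≤ 64 − 31 = 33.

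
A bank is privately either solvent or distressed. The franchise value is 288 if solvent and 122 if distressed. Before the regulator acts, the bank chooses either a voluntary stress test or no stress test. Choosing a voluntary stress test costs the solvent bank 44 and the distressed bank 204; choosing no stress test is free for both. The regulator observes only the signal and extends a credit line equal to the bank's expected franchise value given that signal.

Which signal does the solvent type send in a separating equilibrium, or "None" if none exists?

Try solvent → stress test, distressed → no stress test:
  If types separate, stress test earns payment 288 and no stress test earns 122.
  Solvent: stress test gives 288 − 44 = 244; no stress test gives 122 − 0 = 122. No deviation. ✓
  Distressed: no stress test gives 122 − 0 = 122; stress test gives 288 − 204 = 84. No deviation. ✓
Both hold — the solvent type sends stress test.

stress test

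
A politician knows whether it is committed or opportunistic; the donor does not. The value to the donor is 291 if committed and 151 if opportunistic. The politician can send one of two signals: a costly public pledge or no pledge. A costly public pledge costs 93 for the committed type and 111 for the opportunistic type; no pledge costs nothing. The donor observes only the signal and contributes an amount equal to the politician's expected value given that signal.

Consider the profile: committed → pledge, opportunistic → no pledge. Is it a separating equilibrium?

If types separate, pledge earns payment 291 and no pledge earns 151.
Committed: pledge gives 291 − 93 = 198; no pledge gives 151 − 0 = 151. No deviation. ✓
Opportunistic: no pledge gives 151 − 0 = 151; pledge gives 291 − 111 = 180. Would deviate. ✗

No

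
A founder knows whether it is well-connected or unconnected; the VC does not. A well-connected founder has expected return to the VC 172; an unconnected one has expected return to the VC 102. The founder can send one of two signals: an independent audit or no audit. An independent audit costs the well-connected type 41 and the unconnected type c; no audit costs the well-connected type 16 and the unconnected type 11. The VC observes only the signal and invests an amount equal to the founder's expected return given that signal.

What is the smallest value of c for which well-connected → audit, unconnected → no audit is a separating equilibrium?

81

Under separation: audit → well-connected (pays 172); no audit → unconnected (pays 102).
Well-connected: 172 − 41 = 131 ≥ 102 − 16 = 86. Holds regardless of c. ✓
Unconnected: 102 − 11 ≥ 172 − c, so c ≥ 172 − 91 = 81.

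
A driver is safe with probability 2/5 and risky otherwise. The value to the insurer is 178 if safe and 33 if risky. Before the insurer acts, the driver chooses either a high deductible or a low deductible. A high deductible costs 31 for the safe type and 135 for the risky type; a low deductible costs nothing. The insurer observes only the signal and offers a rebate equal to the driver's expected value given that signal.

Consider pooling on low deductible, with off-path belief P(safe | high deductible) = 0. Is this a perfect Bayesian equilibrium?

At the pooled signal (low deductible) the insurer holds the prior 2/5 and pays 2/5·178 + 3/5·33 = 91. Off-path (high deductible) belief 0 gives 0·178 + 1·33 = 33.
Safe: low deductible gives 91 − 0 = 91; high deductible gives 33 − 31 = 2. Stays. ✓
Risky: low deductible gives 91 − 0 = 91; high deductible gives 33 − 135 = -102. Stays. ✓

Yes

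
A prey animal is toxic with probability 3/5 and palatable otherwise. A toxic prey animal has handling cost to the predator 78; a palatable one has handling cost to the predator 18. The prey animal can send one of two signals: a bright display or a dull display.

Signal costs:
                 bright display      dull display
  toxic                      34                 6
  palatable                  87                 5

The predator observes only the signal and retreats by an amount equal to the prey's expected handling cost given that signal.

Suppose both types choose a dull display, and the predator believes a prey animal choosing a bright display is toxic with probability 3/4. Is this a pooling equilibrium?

Yes

At the pooled signal (dull display) the predator holds the prior 3/5 and pays 3/5·78 + 2/5·18 = 54. Off-path (bright display) belief 3/4 gives 3/4·78 + 1/4·18 = 63.
Toxic: dull display gives 54 − 6 = 48; bright display gives 63 − 34 = 29. Stays. ✓
Palatable: dull display gives 54 − 5 = 49; bright display gives 63 − 87 = -24. Stays. ✓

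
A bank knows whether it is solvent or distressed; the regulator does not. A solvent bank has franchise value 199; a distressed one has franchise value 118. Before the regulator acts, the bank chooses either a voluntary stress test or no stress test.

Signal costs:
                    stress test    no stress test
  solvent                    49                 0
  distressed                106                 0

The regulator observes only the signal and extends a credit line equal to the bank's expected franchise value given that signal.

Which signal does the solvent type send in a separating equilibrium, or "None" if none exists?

stress test

Try solvent → stress test, distressed → no stress test:
  Under separation the regulator infers type exactly: stress test → solvent (pays 199), no stress test → distressed (pays 118).
  Solvent: stress test gives 199 − 49 = 150; no stress test gives 118 − 0 = 118. No deviation. ✓
  Distressed: no stress test gives 118 − 0 = 118; stress test gives 199 − 106 = 93. No deviation. ✓
Both hold — the solvent type sends stress test.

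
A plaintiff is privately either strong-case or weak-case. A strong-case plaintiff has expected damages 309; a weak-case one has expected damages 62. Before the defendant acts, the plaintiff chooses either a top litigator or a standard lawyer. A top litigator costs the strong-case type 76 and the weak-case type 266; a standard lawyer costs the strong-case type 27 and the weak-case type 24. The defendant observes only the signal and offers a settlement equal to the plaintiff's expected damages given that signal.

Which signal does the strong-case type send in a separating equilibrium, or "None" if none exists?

None

Try strong-case → top litigator, weak-case → standard lawyer:
  If types separate, top litigator earns payment 309 and standard lawyer earns 62.
  Strong-case: top litigator gives 309 − 76 = 233; standard lawyer gives 62 − 27 = 35. No deviation. ✓
  Weak-case: standard lawyer gives 62 − 24 = 38; top litigator gives 309 − 266 = 43. Would deviate. ✗
Try strong-case → standard lawyer, weak-case → top litigator:
  If types separate, standard lawyer earns payment 309 and top litigator earns 62.
  Strong-case: standard lawyer gives 309 − 27 = 282; top litigator gives 62 − 76 = -14. No deviation. ✓
  Weak-case: top litigator gives 62 − 266 = -204; standard lawyer gives 309 − 24 = 285. Would deviate. ✗
Neither assignment is incentive-compatible.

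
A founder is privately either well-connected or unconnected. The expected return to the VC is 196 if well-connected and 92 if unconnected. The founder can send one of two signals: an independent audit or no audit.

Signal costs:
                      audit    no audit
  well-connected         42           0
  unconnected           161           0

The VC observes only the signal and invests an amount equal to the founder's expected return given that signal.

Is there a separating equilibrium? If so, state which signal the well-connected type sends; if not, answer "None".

audit

Try well-connected → audit, unconnected → no audit:
  If types separate, audit earns payment 196 and no audit earns 92.
  Well-connected: audit gives 196 − 42 = 154; no audit gives 92 − 0 = 92. No deviation. ✓
  Unconnected: no audit gives 92 − 0 = 92; audit gives 196 − 161 = 35. No deviation. ✓
Both hold — the well-connected type sends audit.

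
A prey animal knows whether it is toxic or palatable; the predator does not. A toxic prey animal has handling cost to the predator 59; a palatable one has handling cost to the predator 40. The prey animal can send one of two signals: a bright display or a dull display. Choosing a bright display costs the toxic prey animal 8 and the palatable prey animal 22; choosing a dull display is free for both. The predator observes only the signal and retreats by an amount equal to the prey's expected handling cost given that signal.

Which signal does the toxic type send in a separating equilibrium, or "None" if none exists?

bright display

Try toxic → bright display, palatable → dull display:
  Under separation the predator infers type exactly: bright display → toxic (pays 59), dull display → palatable (pays 40).
  Toxic: bright display gives 59 − 8 = 51; dull display gives 40 − 0 = 40. No deviation. ✓
  Palatable: dull display gives 40 − 0 = 40; bright display gives 59 − 22 = 37. No deviation. ✓
Both hold — the toxic type sends bright display.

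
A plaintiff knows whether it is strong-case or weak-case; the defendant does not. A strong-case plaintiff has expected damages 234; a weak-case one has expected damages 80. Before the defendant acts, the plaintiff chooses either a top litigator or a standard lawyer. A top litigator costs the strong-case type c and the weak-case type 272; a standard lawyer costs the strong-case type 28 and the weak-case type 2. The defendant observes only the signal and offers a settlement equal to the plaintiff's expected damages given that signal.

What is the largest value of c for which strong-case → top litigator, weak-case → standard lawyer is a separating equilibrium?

Under separation: top litigator → strong-case (pays 234); standard lawyer → weak-case (pays 80).
Weak-case: 80 − 2 = 78 ≥ 234 − 272 = -38. Holds regardless of c. ✓
Strong-case: 234 − c ≥ 80 − 28, so c ≤ 234 − 52 = 182.

182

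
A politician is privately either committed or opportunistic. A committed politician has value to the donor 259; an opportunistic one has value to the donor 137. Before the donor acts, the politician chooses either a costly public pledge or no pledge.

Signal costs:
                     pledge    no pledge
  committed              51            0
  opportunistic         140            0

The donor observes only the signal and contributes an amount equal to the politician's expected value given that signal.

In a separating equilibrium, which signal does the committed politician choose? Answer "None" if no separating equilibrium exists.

Try committed → pledge, opportunistic → no pledge:
  If types separate, pledge earns payment 259 and no pledge earns 137.
  Committed: pledge gives 259 − 51 = 208; no pledge gives 137 − 0 = 137. No deviation. ✓
  Opportunistic: no pledge gives 137 − 0 = 137; pledge gives 259 − 140 = 119. No deviation. ✓
Both hold — the committed type sends pledge.

pledge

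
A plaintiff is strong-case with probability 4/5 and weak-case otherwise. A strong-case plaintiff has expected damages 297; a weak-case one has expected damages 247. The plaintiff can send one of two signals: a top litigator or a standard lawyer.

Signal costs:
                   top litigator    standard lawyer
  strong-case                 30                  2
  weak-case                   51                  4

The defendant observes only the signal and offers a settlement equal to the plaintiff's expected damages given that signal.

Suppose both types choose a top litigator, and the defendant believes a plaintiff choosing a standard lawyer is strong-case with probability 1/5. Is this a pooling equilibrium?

At the pooled signal (top litigator) the defendant holds the prior 4/5 and pays 4/5·297 + 1/5·247 = 287. Off-path (standard lawyer) belief 1/5 gives 1/5·297 + 4/5·247 = 257.
Strong-case: top litigator gives 287 − 30 = 257; standard lawyer gives 257 − 2 = 255. Stays. ✓
Weak-case: top litigator gives 287 − 51 = 236; standard lawyer gives 257 − 4 = 253. Deviates. ✗

No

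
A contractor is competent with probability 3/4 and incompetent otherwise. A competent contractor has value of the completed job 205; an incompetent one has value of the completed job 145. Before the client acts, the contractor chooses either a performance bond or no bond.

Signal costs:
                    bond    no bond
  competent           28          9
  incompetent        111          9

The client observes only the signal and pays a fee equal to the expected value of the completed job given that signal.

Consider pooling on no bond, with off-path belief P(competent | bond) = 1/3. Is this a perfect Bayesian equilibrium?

At the pooled signal (no bond) the client holds the prior 3/4 and pays 3/4·205 + 1/4·145 = 190. Off-path (bond) belief 1/3 gives 1/3·205 + 2/3·145 = 165.
Competent: no bond gives 190 − 9 = 181; bond gives 165 − 28 = 137. Stays. ✓
Incompetent: no bond gives 190 − 9 = 181; bond gives 165 − 111 = 54. Stays. ✓

Yes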